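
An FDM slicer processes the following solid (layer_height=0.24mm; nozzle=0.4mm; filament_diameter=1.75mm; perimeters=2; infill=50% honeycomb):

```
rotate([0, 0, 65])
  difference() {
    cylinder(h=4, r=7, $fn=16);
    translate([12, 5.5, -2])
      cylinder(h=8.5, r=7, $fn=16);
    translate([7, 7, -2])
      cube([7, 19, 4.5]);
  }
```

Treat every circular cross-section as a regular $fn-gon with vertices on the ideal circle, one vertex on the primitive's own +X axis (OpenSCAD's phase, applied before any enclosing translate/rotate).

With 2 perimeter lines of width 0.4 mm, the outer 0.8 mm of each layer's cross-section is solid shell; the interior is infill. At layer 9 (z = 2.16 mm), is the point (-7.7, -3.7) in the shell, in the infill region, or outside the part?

At z = 2.16 mm: the r=7 cylinder gives a regular 16-gon of circumradius 7 (constant along its height); the r=7 cylinder at (12, 5.5) contributes a regular 16-gon of circumradius 7; the 7×19 cube at (7, 7) contributes its full rectangle; Subtracting the remaining from the first: starting from the r=7 cylinder, the r=7 cylinder at (12, 5.5) partially overlaps it — only the 1.62 mm² overlap (of its 150.01 mm²) is removed, clipping the outline; the 7×19 cube at (7, 7) misses the remaining region (no effect) — 1 connected region; (whole slice rotated 65° about Z — lengths, areas and connectivity unchanged). Overall, the cross-section is a single solid region. Undo the 65° rotation: the query point maps to (-6.607, 5.415) in the un-rotated model frame. The nearest boundary edge runs (-6.47, 2.68)→(-4.95, 4.95); distance from the point to it = 1.64 mm. The point is not inside any of the regions above, so it lies outside the cross-section (1.64 mm from the nearest boundary).

outside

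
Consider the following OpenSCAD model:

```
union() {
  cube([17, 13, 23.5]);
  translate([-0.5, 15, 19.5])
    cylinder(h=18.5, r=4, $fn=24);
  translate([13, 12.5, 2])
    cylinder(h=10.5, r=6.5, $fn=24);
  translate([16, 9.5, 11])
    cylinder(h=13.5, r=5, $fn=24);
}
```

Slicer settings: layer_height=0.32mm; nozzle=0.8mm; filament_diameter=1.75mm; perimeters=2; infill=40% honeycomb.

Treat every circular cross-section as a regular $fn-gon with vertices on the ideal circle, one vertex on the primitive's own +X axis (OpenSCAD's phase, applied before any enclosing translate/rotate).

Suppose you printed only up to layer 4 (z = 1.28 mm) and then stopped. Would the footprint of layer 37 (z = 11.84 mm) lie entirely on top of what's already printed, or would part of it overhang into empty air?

part overhangs

Compare the two slices. At z = 1.28: the cube (footprint 17×13) is included at this height (area 221.00 mm²); the cylinder at (-0.5, 15) is not intersected at this z (z outside [19.5, 38]); the cylinder at (13, 12.5) does not reach this height (z outside [2, 12.5]); the cylinder at (16, 9.5) is absent (z outside [11, 24.5]); Combining (union): only the 17×13 cube is present, so the union is just that shape — area = 221.00 mm². At z = 11.84: the 17×13 cube contributes its full rectangle (area 221.00 mm²); the cylinder at (-0.5, 15) is not intersected at this z (z outside [19.5, 38]); the cylinder at (13, 12.5): section is a regular 24-gon, circumradius r=6.5 (area = (24/2)·6.500²·sin(360°/24) = 131.22 mm²); the r=5 cylinder at (16, 9.5) contributes a regular 24-gon of circumradius 5 (area = (24/2)·5.000²·sin(360°/24) = 77.65 mm²); Taking the union: the regions partially overlap — summed areas 429.87 mm² minus the doubly-counted overlap 122.91 mm² gives 306.96 mm² — area = 306.96 mm². Checking containment: at z = 11.84 the cross-section extends beyond the z = 1.28 cross-section by about 85.96 mm².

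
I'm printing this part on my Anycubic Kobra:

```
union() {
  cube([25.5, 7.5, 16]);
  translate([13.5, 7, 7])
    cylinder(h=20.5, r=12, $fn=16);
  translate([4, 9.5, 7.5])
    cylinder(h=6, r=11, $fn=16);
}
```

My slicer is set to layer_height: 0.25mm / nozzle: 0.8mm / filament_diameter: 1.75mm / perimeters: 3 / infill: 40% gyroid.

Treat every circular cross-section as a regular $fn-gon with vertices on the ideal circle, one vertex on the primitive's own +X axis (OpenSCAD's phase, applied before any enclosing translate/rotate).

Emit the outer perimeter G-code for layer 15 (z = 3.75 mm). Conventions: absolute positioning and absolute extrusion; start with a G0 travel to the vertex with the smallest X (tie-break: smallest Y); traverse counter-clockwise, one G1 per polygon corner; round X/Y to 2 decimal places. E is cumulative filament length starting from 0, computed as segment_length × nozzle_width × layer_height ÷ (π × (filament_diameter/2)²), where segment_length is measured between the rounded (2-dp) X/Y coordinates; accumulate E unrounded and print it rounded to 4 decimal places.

At z = 3.75 mm: the cube (footprint 25.5×7.5) is included at this height; the cylinder at (13.5, 7) is absent (z outside [7, 27.5]); the cylinder at (4, 9.5) is not intersected at this z (z outside [7.5, 13.5]); Taking the union: only the 25.5×7.5 cube is present, so the union is just that shape — 1 connected region. The outline is a single polygon with 4 vertices. Extrusion per mm of travel: 0.8 × 0.25 / (π × 0.875²) = 0.083150. Accumulating E over each segment gives final E = 5.4879.

G0 X0.00 Y0.00 Z3.75
G1 X25.50 Y0.00 E2.1203
G1 X25.50 Y7.50 E2.7440
G1 X0.00 Y7.50 E4.8643
G1 X0.00 Y0.00 E5.4879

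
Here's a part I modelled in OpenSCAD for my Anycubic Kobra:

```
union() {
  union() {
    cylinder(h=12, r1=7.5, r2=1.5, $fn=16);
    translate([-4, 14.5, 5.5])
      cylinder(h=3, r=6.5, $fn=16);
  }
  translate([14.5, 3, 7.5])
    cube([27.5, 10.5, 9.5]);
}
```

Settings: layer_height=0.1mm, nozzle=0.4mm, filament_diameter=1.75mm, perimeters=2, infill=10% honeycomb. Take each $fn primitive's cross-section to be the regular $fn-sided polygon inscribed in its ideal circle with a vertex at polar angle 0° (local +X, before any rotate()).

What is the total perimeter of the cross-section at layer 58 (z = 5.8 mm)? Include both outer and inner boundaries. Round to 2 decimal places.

69.30 mm

At z = 5.8 mm: the cone contributes a regular 16-gon of circumradius 4.600 (interpolated between r1=7.5 and r2=1.5 at t=0.483) (perimeter = 2·16·4.600·sin(180°/16) = 28.72 mm); the cylinder at (-4, 14.5): section is a regular 16-gon, circumradius r=6.5 (perimeter = 2·16·6.500·sin(180°/16) = 40.58 mm); Taking the union: the 2 present regions are separate (no shared area or edge), so areas and boundary lengths simply add and each stays a separate island — boundary = 69.30 mm; the cube at (14.5, 3) does not reach this height (z outside [7.5, 17]); Taking the union: only that combined region is present, so the union is just that shape — boundary = 69.30 mm. Overall, the cross-section has 2 separate islands. Total boundary length (outer) = 69.30 mm.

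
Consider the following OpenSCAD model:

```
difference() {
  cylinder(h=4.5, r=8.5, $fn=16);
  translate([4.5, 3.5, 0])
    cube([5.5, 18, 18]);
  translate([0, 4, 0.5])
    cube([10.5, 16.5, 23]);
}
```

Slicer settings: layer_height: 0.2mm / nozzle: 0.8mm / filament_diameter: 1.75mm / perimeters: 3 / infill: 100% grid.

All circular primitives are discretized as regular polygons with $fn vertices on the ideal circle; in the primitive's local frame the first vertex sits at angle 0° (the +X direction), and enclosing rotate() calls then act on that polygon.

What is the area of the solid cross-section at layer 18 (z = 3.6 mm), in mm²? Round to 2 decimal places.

At z = 3.6 mm: the cylinder: section is a regular 16-gon, circumradius r=8.5 (area = (16/2)·8.500²·sin(360°/16) = 221.19 mm²); the 5.5×18 cube at (4.5, 3.5) contributes its full rectangle (area 99.00 mm²); the cube at (0, 4) is present — its section is the full 10.5×16.5 rectangle (area 173.25 mm²); Subtracting the remaining from the first: starting from the r=8.5 cylinder (221.19 mm²), the 5.5×18 cube at (4.5, 3.5) partially overlaps it — only the 6.66 mm² overlap (of its 99.00 mm²) is removed, clipping the outline; the 10.5×16.5 cube at (0, 4) partially overlaps it — only the 17.87 mm² overlap (of its 173.25 mm²) is removed, clipping the outline — area = 196.66 mm². Overall, the cross-section is a single solid region. Net area = 196.66 mm².

196.66 mm²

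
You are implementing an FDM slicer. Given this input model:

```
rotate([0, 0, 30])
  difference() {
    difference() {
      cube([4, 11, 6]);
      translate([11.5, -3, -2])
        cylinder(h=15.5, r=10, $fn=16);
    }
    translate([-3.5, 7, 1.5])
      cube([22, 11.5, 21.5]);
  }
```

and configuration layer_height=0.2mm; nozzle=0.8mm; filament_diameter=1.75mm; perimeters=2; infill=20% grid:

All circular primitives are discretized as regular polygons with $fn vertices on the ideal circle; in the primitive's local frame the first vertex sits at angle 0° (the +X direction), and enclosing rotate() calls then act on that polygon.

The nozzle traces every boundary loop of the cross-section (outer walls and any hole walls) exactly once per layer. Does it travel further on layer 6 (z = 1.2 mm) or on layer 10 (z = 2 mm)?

Layer 6 (z = 1.2): the cube is present — its section is the full 4×11 rectangle (perimeter 30.00 mm); the r=10 cylinder at (11.5, -3) gives a regular 16-gon of circumradius 10 (constant along its height) (perimeter = 2·16·10.000·sin(180°/16) = 62.43 mm); Taking the first minus the rest: starting from the 4×11 cube, the r=10 cylinder at (11.5, -3) partially overlaps it — only the 3.77 mm² overlap (of its 306.15 mm²) is removed, clipping the outline — boundary = 28.64 mm; the cube at (-3.5, 7) is absent (z outside [1.5, 23]); After the difference (first − rest): none of the subtracted shapes is present at this height, so that combined region is unchanged — boundary = 28.64 mm; (rotated 30° about Z; rotation is an isometry so areas/perimeters/island counts are preserved). So its perimeter = 28.64 mm. Layer 10 (z = 2): the cube (footprint 4×11) is included at this height (perimeter 30.00 mm); the r=10 cylinder at (11.5, -3) contributes a regular 16-gon of circumradius 10 (perimeter = 2·16·10.000·sin(180°/16) = 62.43 mm); After the difference (first − rest): starting from the 4×11 cube, the r=10 cylinder at (11.5, -3) partially overlaps it — only the 3.77 mm² overlap (of its 306.15 mm²) is removed, clipping the outline — boundary = 28.64 mm; the cube at (-3.5, 7) is present — its section is the full 22×11.5 rectangle (perimeter 67.00 mm); Subtracting the remaining from the first: starting from that combined region, the 22×11.5 cube at (-3.5, 7) partially overlaps it — only the 16.00 mm² overlap (of its 253.00 mm²) is removed, clipping the outline — boundary = 20.64 mm; (rotated 30° about Z; rotation is an isometry so areas/perimeters/island counts are preserved). So its perimeter = 20.64 mm. Layer 6 is larger (28.64 vs 20.64 mm).

layer 6 (z = 1.2 mm)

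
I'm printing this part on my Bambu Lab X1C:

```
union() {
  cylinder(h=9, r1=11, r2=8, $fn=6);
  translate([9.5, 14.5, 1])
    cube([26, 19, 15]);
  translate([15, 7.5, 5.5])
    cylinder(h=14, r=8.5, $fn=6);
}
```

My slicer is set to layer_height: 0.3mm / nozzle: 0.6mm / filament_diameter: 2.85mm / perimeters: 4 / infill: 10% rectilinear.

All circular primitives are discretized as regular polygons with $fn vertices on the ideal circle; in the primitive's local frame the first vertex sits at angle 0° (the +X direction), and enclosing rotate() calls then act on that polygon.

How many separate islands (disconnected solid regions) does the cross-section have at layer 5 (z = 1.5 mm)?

2

At z = 1.5 mm: the cone contributes a regular 6-gon of circumradius 10.500 (interpolated between r1=11 and r2=8 at t=0.167); the cube at (9.5, 14.5) (footprint 26×19) is included at this height; the cylinder at (15, 7.5) is absent (z outside [5.5, 19.5]); Combining (union): the 2 present regions are separate (no shared area or edge), so areas and boundary lengths simply add and each stays a separate island — 2 connected regions. Overall, the cross-section has 2 separate islands. Island count = 2.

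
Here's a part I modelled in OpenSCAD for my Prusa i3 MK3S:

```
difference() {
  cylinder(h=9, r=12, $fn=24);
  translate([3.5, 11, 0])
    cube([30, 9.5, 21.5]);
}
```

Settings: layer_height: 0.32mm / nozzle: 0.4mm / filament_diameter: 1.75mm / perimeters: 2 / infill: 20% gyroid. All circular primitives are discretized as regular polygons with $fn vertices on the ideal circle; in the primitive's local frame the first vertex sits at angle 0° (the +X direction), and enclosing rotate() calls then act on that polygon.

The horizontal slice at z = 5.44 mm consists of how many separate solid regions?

At z = 5.44 mm: the cylinder: section is a regular 24-gon, circumradius r=12; the cube at (3.5, 11) (footprint 30×9.5) is included at this height; Subtracting the remaining from the first: starting from the r=12 cylinder, the 30×9.5 cube at (3.5, 11) partially overlaps it — only the 0.22 mm² overlap (of its 285.00 mm²) is removed, clipping the outline — 1 connected region. The result has 1 disconnected region.

1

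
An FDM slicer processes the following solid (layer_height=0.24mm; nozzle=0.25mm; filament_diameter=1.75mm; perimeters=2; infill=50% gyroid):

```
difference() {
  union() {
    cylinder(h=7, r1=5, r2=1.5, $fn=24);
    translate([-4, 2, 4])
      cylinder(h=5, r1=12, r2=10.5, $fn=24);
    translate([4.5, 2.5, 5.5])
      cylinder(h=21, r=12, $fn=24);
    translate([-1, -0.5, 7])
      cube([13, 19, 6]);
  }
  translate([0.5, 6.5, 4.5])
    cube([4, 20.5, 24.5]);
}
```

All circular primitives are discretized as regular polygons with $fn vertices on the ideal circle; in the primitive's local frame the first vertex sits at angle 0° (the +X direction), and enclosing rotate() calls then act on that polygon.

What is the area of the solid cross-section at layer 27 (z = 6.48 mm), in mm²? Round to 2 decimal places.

582.66 mm²

At z = 6.48 mm: the cone: at t=0.926 of its height the radius interpolates to r₁+(r₂−r₁)t = 1.760, giving a regular 24-gon of that circumradius (area = (24/2)·1.760²·sin(360°/24) = 9.62 mm²); the cone at (-4, 2) (r1=12→r2=10.5) has section circumradius 11.256 here — a regular 24-gon (area = (24/2)·11.256²·sin(360°/24) = 393.50 mm²); the cylinder at (4.5, 2.5): section is a regular 24-gon, circumradius r=12 (area = (24/2)·12.000²·sin(360°/24) = 447.24 mm²); the cube at (-1, -0.5) does not reach this height (z outside [7, 13]); Combining (union): the regions partially overlap — summed areas 850.36 mm² minus the doubly-counted overlap 236.86 mm² gives 613.50 mm² — area = 613.50 mm²; the 4×20.5 cube at (0.5, 6.5) contributes its full rectangle (area 82.00 mm²); Taking the first minus the rest: starting from that combined region (613.50 mm²), the 4×20.5 cube at (0.5, 6.5) partially overlaps it — only the 30.83 mm² overlap (of its 82.00 mm²) is removed, clipping the outline — area = 582.66 mm². Overall, the cross-section is a single solid region. Net area = 582.66 mm².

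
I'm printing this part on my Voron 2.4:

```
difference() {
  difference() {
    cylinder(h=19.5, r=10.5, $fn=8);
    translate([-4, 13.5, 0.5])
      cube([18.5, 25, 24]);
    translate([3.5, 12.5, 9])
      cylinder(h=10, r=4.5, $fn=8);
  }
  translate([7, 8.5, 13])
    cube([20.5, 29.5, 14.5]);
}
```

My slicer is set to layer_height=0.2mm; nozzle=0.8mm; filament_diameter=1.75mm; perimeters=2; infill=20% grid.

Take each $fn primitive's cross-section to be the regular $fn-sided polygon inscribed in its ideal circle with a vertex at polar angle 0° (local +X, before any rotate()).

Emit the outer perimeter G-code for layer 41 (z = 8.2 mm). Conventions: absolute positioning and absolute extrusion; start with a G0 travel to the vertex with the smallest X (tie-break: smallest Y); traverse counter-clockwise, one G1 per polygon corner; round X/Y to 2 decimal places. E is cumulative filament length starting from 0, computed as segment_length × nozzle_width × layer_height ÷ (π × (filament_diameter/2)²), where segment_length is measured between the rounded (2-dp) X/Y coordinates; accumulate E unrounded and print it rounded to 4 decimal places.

At z = 8.2 mm: the r=10.5 cylinder gives a regular 8-gon of circumradius 10.5 (constant along its height); the cube at (-4, 13.5) (footprint 18.5×25) is included at this height; the cylinder at (3.5, 12.5) is not intersected at this z (z outside [9, 19]); Subtracting the remaining from the first: starting from the r=10.5 cylinder, the 18.5×25 cube at (-4, 13.5) misses the remaining region (no effect) — 1 connected region; the cube at (7, 8.5) does not reach this height (z outside [13, 27.5]); After the difference (first − rest): none of the subtracted shapes is present at this height, so the result so far is unchanged — 1 connected region. The outline is a single polygon with 8 vertices. Extrusion per mm of travel: 0.8 × 0.2 / (π × 0.875²) = 0.066520. Accumulating E over each segment gives final E = 4.2753.

G0 X-10.50 Y0.00 Z8.20
G1 X-7.42 Y-7.42 E0.5344
G1 X0.00 Y-10.50 E1.0688
G1 X7.42 Y-7.42 E1.6032
G1 X10.50 Y0.00 E2.1377
G1 X7.42 Y7.42 E2.6721
G1 X0.00 Y10.50 E3.2065
G1 X-7.42 Y7.42 E3.7409
G1 X-10.50 Y0.00 E4.2753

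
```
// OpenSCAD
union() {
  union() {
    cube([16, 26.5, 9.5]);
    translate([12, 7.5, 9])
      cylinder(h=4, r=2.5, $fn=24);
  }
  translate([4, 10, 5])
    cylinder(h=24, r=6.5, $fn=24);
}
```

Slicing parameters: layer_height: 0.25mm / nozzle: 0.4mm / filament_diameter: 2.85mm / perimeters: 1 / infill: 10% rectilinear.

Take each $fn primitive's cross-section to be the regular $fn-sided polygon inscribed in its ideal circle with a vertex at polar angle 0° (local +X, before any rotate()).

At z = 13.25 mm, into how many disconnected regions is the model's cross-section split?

1

At z = 13.25 mm: the cube does not reach this height (z outside [0, 9.5]); the cylinder at (12, 7.5) does not reach this height (z outside [9, 13]); Merging all regions: nothing is present at this height; the r=6.5 cylinder at (4, 10) contributes a regular 24-gon of circumradius 6.5; Taking the union: only the r=6.5 cylinder at (4, 10) is present, so the union is just that shape — 1 connected region. The result has 1 disconnected region.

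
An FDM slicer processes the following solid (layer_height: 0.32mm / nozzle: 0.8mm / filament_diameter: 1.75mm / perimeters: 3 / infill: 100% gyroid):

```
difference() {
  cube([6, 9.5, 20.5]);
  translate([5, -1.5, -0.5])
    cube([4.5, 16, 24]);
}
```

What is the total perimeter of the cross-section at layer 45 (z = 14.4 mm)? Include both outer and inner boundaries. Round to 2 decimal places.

At z = 14.4 mm: the cube is present — its section is the full 6×9.5 rectangle (perimeter 31.00 mm); the 4.5×16 cube at (5, -1.5) contributes its full rectangle (perimeter 41.00 mm); Subtracting the remaining from the first: starting from the 6×9.5 cube, the 4.5×16 cube at (5, -1.5) partially overlaps it — only the 9.50 mm² overlap (of its 72.00 mm²) is removed, clipping the outline — boundary = 29.00 mm. Overall, the cross-section is a single solid region. Total boundary length (outer) = 29.00 mm.

29.00 mm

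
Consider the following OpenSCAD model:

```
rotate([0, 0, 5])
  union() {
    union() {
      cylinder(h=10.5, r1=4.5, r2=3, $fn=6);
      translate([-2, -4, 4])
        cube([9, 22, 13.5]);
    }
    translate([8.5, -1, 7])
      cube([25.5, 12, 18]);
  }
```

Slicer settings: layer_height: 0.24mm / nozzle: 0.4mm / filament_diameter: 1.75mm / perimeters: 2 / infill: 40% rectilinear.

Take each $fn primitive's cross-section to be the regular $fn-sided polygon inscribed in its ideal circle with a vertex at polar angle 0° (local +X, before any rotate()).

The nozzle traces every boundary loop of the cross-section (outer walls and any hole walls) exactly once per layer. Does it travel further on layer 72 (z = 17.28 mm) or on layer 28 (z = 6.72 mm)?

Layer 72 (z = 17.28): the cone is not intersected at this z (z outside [0, 10.5]); the cube at (-2, -4) (footprint 9×22) is included at this height (perimeter 62.00 mm); Combining (union): only the 9×22 cube at (-2, -4) is present, so the union is just that shape — boundary = 62.00 mm; the 25.5×12 cube at (8.5, -1) contributes its full rectangle (perimeter 75.00 mm); Combining (union): the 2 present regions are separate (no shared area or edge), so areas and boundary lengths simply add and each stays a separate island — boundary = 137.00 mm; (whole slice rotated 5° about Z — lengths, areas and connectivity unchanged). So its perimeter = 137.00 mm. Layer 28 (z = 6.72): the cone (r1=4.5→r2=3) has section circumradius 3.540 here — a regular 6-gon (perimeter = 2·6·3.540·sin(180°/6) = 21.24 mm); the cube at (-2, -4) (footprint 9×22) is included at this height (perimeter 62.00 mm); Combining (union): the regions partially overlap (shared area 28.45 mm²), so the edge portions inside another operand are dropped and the merged outline is re-measured after clipping — boundary = 62.83 mm; the cube at (8.5, -1) does not reach this height (z outside [7, 25]); Merging all regions: only that combined region is present, so the union is just that shape — boundary = 62.83 mm; (whole slice rotated 5° about Z — lengths, areas and connectivity unchanged). So its perimeter = 62.83 mm. Layer 72 is larger (137.00 vs 62.83 mm).

layer 72 (z = 17.28 mm)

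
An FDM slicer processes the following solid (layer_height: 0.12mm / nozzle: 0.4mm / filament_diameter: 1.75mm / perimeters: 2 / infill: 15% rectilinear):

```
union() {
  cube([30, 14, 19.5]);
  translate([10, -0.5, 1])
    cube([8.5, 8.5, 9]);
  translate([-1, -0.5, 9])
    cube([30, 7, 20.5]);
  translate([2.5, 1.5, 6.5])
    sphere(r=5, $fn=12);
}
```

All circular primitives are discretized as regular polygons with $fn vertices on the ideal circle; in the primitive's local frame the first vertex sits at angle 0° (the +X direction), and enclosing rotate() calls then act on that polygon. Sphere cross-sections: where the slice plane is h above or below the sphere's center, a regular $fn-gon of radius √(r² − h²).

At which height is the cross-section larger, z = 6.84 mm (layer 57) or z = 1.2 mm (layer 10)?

layer 57 (z = 6.84 mm)

Layer 57 (z = 6.84): the 30×14 cube contributes its full rectangle (area 420.00 mm²); the cube at (10, -0.5) (footprint 8.5×8.5) is included at this height (area 72.25 mm²); the cube at (-1, -0.5) is absent (z outside [9, 29.5]); the r=5 sphere at (2.5, 1.5) contributes a regular 12-gon of circumradius √(5²−0.34²) = 4.988 (area = (12/2)·4.988²·sin(360°/12) = 74.65 mm²); Combining (union): the regions partially overlap — summed areas 566.90 mm² minus the doubly-counted overlap 109.23 mm² gives 457.67 mm² — area = 457.67 mm². So its area = 457.67 mm². Layer 10 (z = 1.2): the 30×14 cube contributes its full rectangle (area 420.00 mm²); the 8.5×8.5 cube at (10, -0.5) contributes its full rectangle (area 72.25 mm²); the cube at (-1, -0.5) is absent (z outside [9, 29.5]); the sphere at (2.5, 1.5) is not intersected at this z (|z−center|=5.300 > r=5); Combining (union): the regions partially overlap — summed areas 492.25 mm² minus the doubly-counted overlap 68.00 mm² gives 424.25 mm² — area = 424.25 mm². So its area = 424.25 mm². Layer 57 is larger (457.67 vs 424.25 mm²).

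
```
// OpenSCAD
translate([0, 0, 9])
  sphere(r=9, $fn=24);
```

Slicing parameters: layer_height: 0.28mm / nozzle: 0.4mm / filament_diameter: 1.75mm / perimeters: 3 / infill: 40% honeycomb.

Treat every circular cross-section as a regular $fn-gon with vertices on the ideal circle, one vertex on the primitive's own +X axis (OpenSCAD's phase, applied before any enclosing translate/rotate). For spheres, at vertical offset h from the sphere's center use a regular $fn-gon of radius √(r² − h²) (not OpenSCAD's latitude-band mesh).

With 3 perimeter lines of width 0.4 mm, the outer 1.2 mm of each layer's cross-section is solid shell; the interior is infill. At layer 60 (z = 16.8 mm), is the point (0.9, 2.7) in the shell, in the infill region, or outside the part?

At z = 16.8 mm: the r=9 sphere slices to a regular 24-gon of circumradius 4.490 (√(r²−h²) with h=7.8 from center). Overall, the cross-section is a single solid region. The nearest boundary edge runs (2.24, 3.89)→(1.16, 4.34); distance from the point to it = 1.61 mm. The point is inside the cross-section and 1.61 mm from the nearest boundary — more than the 1.2 mm shell width (3 × 0.4), so it's in the infill interior.

infill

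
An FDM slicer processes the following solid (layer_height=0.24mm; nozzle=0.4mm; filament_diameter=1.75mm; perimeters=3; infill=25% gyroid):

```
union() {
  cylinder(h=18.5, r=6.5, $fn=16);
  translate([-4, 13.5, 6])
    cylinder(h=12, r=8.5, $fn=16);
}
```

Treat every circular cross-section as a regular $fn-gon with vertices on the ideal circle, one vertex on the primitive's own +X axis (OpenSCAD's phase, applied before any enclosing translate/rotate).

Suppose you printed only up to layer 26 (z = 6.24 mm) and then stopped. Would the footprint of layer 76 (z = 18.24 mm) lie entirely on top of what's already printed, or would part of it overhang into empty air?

Compare the two slices. At z = 6.24: the r=6.5 cylinder gives a regular 16-gon of circumradius 6.5 (constant along its height) (area = (16/2)·6.500²·sin(360°/16) = 129.35 mm²); the cylinder at (-4, 13.5): section is a regular 16-gon, circumradius r=8.5 (area = (16/2)·8.500²·sin(360°/16) = 221.19 mm²); Merging all regions: the regions partially overlap — summed areas 350.54 mm² minus the doubly-counted overlap 2.22 mm² gives 348.32 mm² — area = 348.32 mm². At z = 18.24: the r=6.5 cylinder contributes a regular 16-gon of circumradius 6.5 (area = (16/2)·6.500²·sin(360°/16) = 129.35 mm²); the cylinder at (-4, 13.5) does not reach this height (z outside [6, 18]); Combining (union): only the r=6.5 cylinder is present, so the union is just that shape — area = 129.35 mm². Checking containment: the cross-section at z = 18.24 is a subset of the cross-section at z = 6.24.

entirely on top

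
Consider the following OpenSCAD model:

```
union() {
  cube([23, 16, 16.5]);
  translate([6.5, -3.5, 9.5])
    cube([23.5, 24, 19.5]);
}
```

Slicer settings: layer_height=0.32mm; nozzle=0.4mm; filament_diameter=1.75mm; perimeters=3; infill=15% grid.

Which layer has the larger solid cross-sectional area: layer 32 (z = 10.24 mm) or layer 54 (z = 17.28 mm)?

layer 32 (z = 10.24 mm)

Layer 32 (z = 10.24): the 23×16 cube contributes its full rectangle (area 368.00 mm²); the cube at (6.5, -3.5) is present — its section is the full 23.5×24 rectangle (area 564.00 mm²); Merging all regions: the regions partially overlap — summed areas 932.00 mm² minus the doubly-counted overlap 264.00 mm² gives 668.00 mm² — area = 668.00 mm². So its area = 668.00 mm². Layer 54 (z = 17.28): the cube is not intersected at this z (z outside [0, 16.5]); the cube at (6.5, -3.5) is present — its section is the full 23.5×24 rectangle (area 564.00 mm²); Merging all regions: only the 23.5×24 cube at (6.5, -3.5) is present, so the union is just that shape — area = 564.00 mm². So its area = 564.00 mm². Layer 32 is larger (668.00 vs 564.00 mm²).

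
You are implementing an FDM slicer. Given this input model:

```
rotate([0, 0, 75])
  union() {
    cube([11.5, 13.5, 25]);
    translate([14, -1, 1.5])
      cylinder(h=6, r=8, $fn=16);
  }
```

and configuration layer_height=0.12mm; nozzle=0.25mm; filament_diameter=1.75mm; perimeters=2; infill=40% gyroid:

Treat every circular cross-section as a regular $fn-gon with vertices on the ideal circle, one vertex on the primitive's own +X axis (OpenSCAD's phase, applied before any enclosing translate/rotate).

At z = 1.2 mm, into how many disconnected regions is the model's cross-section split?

At z = 1.2 mm: the cube is present — its section is the full 11.5×13.5 rectangle; the cylinder at (14, -1) is absent (z outside [1.5, 7.5]); Combining (union): only the 11.5×13.5 cube is present, so the union is just that shape — 1 connected region; (rotated 75° about Z; rotation is an isometry so areas/perimeters/island counts are preserved). The result has 1 disconnected region.

1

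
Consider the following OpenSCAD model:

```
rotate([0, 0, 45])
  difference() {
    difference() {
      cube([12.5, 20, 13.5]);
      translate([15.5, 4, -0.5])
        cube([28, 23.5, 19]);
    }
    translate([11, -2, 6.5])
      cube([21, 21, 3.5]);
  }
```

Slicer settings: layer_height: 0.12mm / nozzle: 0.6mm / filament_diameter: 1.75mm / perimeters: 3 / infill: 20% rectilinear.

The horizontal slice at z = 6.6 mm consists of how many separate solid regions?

1

At z = 6.6 mm: the cube (footprint 12.5×20) is included at this height; the cube at (15.5, 4) (footprint 28×23.5) is included at this height; Taking the first minus the rest: starting from the 12.5×20 cube, the 28×23.5 cube at (15.5, 4) misses the remaining region (no effect) — 1 connected region; the 21×21 cube at (11, -2) contributes its full rectangle; Subtracting the remaining from the first: starting from that combined region, the 21×21 cube at (11, -2) partially overlaps it — only the 28.50 mm² overlap (of its 441.00 mm²) is removed, clipping the outline — 1 connected region; (whole slice rotated 45° about Z — lengths, areas and connectivity unchanged). The result has 1 disconnected region.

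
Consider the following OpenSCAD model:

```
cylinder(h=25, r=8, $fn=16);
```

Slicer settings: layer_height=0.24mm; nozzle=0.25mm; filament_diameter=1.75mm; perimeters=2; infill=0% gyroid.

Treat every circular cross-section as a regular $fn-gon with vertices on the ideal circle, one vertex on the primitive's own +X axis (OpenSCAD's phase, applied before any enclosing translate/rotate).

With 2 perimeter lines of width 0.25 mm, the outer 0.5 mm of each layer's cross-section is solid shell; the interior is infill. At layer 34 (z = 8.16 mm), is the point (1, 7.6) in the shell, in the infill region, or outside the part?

shell

At z = 8.16 mm: the r=8 cylinder contributes a regular 16-gon of circumradius 8. Overall, the cross-section is a single solid region. The nearest boundary edge runs (3.06, 7.39)→(0.00, 8.00); distance from the point to it = 0.20 mm. The point is inside the cross-section, 0.20 mm from the nearest boundary — within the 0.5 mm shell band (2 × 0.25).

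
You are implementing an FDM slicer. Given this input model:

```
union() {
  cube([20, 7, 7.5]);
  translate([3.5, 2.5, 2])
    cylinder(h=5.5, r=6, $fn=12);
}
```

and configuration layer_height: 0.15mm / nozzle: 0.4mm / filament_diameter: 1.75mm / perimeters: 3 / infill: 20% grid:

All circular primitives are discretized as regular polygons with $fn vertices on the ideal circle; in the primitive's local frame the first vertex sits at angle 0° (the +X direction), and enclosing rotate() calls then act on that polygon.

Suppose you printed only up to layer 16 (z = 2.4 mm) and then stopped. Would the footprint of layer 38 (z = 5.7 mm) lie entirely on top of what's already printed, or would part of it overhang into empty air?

Compare the two slices. At z = 2.4: the cube (footprint 20×7) is included at this height (area 140.00 mm²); the cylinder at (3.5, 2.5): section is a regular 12-gon, circumradius r=6 (area = (12/2)·6.000²·sin(360°/12) = 108.00 mm²); Combining (union): the regions partially overlap — summed areas 248.00 mm² minus the doubly-counted overlap 62.13 mm² gives 185.87 mm² — area = 185.87 mm². At z = 5.7: the cube (footprint 20×7) is included at this height (area 140.00 mm²); the cylinder at (3.5, 2.5): section is a regular 12-gon, circumradius r=6 (area = (12/2)·6.000²·sin(360°/12) = 108.00 mm²); Taking the union: the regions partially overlap — summed areas 248.00 mm² minus the doubly-counted overlap 62.13 mm² gives 185.87 mm² — area = 185.87 mm². Checking containment: the cross-section at z = 5.7 is a subset of the cross-section at z = 2.4.

entirely on top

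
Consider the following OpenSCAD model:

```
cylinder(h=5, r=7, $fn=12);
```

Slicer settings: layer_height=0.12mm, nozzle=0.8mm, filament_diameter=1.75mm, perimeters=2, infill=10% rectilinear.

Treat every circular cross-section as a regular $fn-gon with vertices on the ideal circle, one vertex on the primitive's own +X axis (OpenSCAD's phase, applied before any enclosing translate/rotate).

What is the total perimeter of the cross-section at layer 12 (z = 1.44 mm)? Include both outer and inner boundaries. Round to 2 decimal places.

At z = 1.44 mm: the r=7 cylinder contributes a regular 12-gon of circumradius 7 (perimeter = 2·12·7.000·sin(180°/12) = 43.48 mm). Overall, the cross-section is a single solid region. Total boundary length (outer) = 43.48 mm.

43.48 mm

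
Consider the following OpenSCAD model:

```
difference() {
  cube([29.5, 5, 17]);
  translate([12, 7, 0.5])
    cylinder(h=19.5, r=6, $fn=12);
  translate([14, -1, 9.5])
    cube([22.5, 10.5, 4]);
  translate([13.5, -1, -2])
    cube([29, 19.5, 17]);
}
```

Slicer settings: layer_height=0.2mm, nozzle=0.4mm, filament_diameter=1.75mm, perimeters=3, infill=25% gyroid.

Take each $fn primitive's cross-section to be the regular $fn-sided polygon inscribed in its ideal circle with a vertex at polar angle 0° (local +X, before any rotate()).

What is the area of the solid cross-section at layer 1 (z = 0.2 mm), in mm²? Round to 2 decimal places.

At z = 0.2 mm: the cube (footprint 29.5×5) is included at this height (area 147.50 mm²); the cylinder at (12, 7) is not intersected at this z (z outside [0.5, 20]); the cube at (14, -1) is not intersected at this z (z outside [9.5, 13.5]); the cube at (13.5, -1) is present — its section is the full 29×19.5 rectangle (area 565.50 mm²); Subtracting the remaining from the first: starting from the 29.5×5 cube (147.50 mm²), the 29×19.5 cube at (13.5, -1) partially overlaps it — only the 80.00 mm² overlap (of its 565.50 mm²) is removed, clipping the outline — area = 67.50 mm². Overall, the cross-section is a single solid region. Net area = 67.50 mm².

67.50 mm²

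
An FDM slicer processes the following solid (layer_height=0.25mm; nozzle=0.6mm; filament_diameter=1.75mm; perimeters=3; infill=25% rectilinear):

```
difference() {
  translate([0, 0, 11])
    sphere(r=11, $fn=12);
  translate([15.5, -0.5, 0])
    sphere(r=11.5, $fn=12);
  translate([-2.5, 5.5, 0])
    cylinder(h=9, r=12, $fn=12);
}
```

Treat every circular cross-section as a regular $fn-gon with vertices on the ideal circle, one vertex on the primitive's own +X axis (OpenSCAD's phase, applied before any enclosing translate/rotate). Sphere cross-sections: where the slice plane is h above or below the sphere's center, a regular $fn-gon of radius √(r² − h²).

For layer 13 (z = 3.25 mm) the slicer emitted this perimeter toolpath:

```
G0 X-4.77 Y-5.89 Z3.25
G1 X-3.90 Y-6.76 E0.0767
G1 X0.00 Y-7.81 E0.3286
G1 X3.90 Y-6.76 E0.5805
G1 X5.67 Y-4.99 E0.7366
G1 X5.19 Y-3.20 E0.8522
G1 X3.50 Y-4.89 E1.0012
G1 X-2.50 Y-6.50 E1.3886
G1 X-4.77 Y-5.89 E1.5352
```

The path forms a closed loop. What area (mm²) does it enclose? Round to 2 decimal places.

Apply the shoelace formula to the sequence of (X, Y) vertices; enclosed area = 15.69 mm².

15.69 mm²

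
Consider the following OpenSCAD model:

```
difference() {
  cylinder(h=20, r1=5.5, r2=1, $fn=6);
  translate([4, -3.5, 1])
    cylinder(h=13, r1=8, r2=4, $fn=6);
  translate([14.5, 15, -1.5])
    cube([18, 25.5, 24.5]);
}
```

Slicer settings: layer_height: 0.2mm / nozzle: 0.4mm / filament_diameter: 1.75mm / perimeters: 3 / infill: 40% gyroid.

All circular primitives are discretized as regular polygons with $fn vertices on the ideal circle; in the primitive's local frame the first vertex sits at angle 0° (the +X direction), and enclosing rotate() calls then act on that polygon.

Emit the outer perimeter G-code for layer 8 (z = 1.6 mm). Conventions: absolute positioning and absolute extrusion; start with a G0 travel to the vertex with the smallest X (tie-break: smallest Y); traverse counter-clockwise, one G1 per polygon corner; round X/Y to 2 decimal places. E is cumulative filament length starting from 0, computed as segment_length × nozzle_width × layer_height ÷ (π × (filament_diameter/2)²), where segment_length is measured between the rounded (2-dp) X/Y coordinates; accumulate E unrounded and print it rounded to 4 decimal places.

At z = 1.6 mm: the cone: at t=0.080 of its height the radius interpolates to r₁+(r₂−r₁)t = 5.140, giving a regular 6-gon of that circumradius; the cone at (4, -3.5) contributes a regular 6-gon of circumradius 7.815 (interpolated between r1=8 and r2=4 at t=0.046); the cube at (14.5, 15) (footprint 18×25.5) is included at this height; Taking the first minus the rest: starting from the cone, the cone at (4, -3.5) partially overlaps it — only the 45.97 mm² overlap (of its 158.69 mm²) is removed, clipping the outline; the 18×25.5 cube at (14.5, 15) misses the remaining region (no effect) — 1 connected region. The outline is a single polygon with 6 vertices. Extrusion per mm of travel: 0.4 × 0.2 / (π × 0.875²) = 0.033260. Accumulating E over each segment gives final E = 0.8405.

G0 X-5.14 Y0.00 Z1.60
G1 X-3.47 Y-2.90 E0.1113
G1 X0.09 Y3.27 E0.3482
G1 X3.25 Y3.27 E0.4533
G1 X2.57 Y4.45 E0.4986
G1 X-2.57 Y4.45 E0.6696
G1 X-5.14 Y0.00 E0.8405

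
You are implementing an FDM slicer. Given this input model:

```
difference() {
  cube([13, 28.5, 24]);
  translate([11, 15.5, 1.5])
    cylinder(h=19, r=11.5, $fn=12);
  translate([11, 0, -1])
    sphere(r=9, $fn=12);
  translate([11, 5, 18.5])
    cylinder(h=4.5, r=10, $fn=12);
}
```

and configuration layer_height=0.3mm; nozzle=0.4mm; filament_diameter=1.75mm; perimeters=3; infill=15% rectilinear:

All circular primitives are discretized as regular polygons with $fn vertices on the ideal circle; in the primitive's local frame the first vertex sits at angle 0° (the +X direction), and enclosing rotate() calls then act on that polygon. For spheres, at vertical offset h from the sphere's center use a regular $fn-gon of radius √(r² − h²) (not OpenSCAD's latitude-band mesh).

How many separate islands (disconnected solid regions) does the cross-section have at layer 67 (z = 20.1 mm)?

2

At z = 20.1 mm: the cube (footprint 13×28.5) is included at this height; the cylinder at (11, 15.5): section is a regular 12-gon, circumradius r=11.5; the sphere at (11, 0) is absent (|z−center|=21.100 > r=9); the cylinder at (11, 5): section is a regular 12-gon, circumradius r=10; After the difference (first − rest): starting from the 13×28.5 cube, the r=11.5 cylinder at (11, 15.5) partially overlaps it — only the 242.37 mm² overlap (of its 396.75 mm²) is removed, clipping the outline; the r=10 cylinder at (11, 5) partially overlaps it — only the 62.77 mm² overlap (of its 300.00 mm²) is removed, clipping the outline — 2 connected regions. Overall, the cross-section has 2 separate islands. Island count = 2.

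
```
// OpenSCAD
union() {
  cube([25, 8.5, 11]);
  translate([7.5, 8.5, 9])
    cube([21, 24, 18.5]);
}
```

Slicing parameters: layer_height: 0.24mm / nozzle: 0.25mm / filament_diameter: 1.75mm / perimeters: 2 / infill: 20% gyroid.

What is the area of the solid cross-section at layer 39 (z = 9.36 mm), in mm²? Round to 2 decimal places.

At z = 9.36 mm: the 25×8.5 cube contributes its full rectangle (area 212.50 mm²); the 21×24 cube at (7.5, 8.5) contributes its full rectangle (area 504.00 mm²); Taking the union: the 2 present regions share edge segments without overlapping in area, so areas simply add but the touching pieces fuse into one outline (the shared edge portions become interior and drop out of the boundary) — area = 716.50 mm². Overall, the cross-section is a single solid region. Net area = 716.50 mm².

716.50 mm²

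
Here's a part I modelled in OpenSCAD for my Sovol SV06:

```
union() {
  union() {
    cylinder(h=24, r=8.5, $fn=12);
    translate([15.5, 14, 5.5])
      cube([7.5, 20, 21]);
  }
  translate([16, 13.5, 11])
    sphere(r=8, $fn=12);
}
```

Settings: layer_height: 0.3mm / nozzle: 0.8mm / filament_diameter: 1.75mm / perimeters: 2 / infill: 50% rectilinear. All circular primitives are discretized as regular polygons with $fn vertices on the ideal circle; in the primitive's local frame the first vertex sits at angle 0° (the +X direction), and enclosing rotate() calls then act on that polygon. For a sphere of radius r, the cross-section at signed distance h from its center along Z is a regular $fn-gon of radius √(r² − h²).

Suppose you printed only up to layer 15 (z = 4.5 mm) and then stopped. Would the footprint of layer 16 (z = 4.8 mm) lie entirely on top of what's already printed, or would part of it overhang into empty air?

Compare the two slices. At z = 4.5: the r=8.5 cylinder gives a regular 12-gon of circumradius 8.5 (constant along its height) (area = (12/2)·8.500²·sin(360°/12) = 216.75 mm²); the cube at (15.5, 14) is not intersected at this z (z outside [5.5, 26.5]); Combining (union): only the r=8.5 cylinder is present, so the union is just that shape — area = 216.75 mm²; the sphere at (16, 13.5): section is a regular 12-gon, circumradius = √(r²−h²) = √(8²−6.5²) = 4.664 (area = (12/2)·4.664²·sin(360°/12) = 65.25 mm²); Combining (union): the 2 present regions are separate (no shared area or edge), so areas and boundary lengths simply add and each stays a separate island — area = 282.00 mm². At z = 4.8: the r=8.5 cylinder contributes a regular 12-gon of circumradius 8.5 (area = (12/2)·8.500²·sin(360°/12) = 216.75 mm²); the cube at (15.5, 14) does not reach this height (z outside [5.5, 26.5]); Taking the union: only the r=8.5 cylinder is present, so the union is just that shape — area = 216.75 mm²; the r=8 sphere at (16, 13.5) slices to a regular 12-gon of circumradius 5.056 (√(r²−h²) with h=6.2 from center) (area = (12/2)·5.056²·sin(360°/12) = 76.68 mm²); Taking the union: the 2 present regions are separate (no shared area or edge), so areas and boundary lengths simply add and each stays a separate island — area = 293.43 mm². Checking containment: at z = 4.8 the cross-section extends beyond the z = 4.5 cross-section by about 11.43 mm².

part overhangs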